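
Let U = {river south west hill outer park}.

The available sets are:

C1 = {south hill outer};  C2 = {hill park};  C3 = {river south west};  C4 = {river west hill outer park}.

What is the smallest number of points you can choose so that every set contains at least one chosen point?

2

Take H = {south, park}. Each listed set contains at least one of these, so H is a hitting set of size 2.
The sets C2, C3 are pairwise disjoint, so any hitting set needs a separate point for each — at least 2. Hence 2 is optimal.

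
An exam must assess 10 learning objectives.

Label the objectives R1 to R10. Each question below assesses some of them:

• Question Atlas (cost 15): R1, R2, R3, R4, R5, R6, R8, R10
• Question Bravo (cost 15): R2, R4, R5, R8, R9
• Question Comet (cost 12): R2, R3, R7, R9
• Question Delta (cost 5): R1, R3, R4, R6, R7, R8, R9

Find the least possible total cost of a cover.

Atlas, Delta together cover every objective (Atlas ∪ Delta = {R1, R2, R3, R4, R5, R6, R7, R8, R9, R10}); total cost 15 + 5 = 20.
No covering selection has total cost below 20.

20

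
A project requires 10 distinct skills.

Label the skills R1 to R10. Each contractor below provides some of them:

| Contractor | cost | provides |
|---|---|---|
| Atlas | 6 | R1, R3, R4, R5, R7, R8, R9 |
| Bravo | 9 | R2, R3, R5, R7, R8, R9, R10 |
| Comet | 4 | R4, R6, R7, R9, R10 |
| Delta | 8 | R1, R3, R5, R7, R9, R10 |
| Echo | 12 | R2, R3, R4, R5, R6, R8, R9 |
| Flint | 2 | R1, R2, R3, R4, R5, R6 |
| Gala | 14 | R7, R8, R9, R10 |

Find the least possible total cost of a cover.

Bravo, Flint together cover every skill (Bravo ∪ Flint = {R1, R2, R3, R4, R5, R6, R7, R8, R9, R10}); total cost 9 + 2 = 11.
The greedy pick Flint, Comet, Atlas costs 12; no covering selection beats 11.

11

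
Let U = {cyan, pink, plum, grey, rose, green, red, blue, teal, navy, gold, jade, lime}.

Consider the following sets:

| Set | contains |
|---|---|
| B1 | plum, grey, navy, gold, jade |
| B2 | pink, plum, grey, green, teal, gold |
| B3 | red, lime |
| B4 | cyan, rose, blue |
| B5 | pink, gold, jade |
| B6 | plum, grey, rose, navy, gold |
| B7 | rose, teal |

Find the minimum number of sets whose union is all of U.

B1 and B2 and B3 and B4 together: B1 ∪ B2 ∪ B3 ∪ B4 = {cyan, pink, plum, grey, rose, green, red, blue, teal, navy, gold, jade, lime} — every item is covered.
Only B2 contains green, so B2 is forced; the remaining 7 items need at least 3 more sets (each remaining set adds at most 3) — so at least 4 sets are needed, and 4 is optimal.

4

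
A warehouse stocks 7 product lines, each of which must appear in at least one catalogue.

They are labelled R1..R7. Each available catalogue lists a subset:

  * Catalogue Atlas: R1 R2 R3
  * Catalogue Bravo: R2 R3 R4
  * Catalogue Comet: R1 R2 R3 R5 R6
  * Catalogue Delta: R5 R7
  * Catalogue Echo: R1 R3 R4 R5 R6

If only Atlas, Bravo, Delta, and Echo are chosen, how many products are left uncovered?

Union of Atlas, Bravo, Delta, Echo = {R1, R2, R3, R4, R5, R6, R7} — that's every product, so 0 are uncovered.

0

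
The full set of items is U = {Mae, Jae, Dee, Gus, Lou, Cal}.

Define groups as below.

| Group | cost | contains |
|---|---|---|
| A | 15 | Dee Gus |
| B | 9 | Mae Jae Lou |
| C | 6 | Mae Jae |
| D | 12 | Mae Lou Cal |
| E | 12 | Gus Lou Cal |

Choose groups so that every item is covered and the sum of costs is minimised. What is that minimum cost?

33

A, C, E together cover every item (A ∪ C ∪ E = {Mae, Jae, Dee, Gus, Lou, Cal}); total cost 15 + 6 + 12 = 33.
The greedy pick B, E, A costs 36; no covering selection beats 33.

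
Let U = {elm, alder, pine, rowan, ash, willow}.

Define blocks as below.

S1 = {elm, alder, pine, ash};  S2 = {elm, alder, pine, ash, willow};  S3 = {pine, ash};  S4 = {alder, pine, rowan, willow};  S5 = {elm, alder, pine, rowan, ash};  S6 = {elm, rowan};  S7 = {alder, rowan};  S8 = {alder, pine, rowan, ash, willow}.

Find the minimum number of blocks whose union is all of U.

2

S2 and S7 cover everything between them: the union {elm, alder, pine, rowan, ash, willow} is all of U.
No single block has all 6 elements (the largest, S2, has 5), so 2 is optimal.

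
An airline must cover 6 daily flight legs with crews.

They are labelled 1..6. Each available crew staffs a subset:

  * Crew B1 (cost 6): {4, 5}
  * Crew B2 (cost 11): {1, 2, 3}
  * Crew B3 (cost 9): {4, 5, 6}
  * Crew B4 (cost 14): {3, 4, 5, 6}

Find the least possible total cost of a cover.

B2, B3 together cover every leg (B2 ∪ B3 = {1, 2, 3, 4, 5, 6}); total cost 11 + 9 = 20.
The greedy pick B1, B2, B3 costs 26; no covering selection beats 20.

20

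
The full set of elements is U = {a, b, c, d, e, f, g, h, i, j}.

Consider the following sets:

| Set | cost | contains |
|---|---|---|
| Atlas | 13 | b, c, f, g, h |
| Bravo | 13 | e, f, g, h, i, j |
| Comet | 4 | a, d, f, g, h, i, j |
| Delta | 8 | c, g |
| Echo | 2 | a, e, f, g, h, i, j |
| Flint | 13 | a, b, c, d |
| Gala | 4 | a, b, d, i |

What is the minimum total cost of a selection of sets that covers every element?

14

Delta, Echo, Gala together cover every element (Delta ∪ Echo ∪ Gala = {a, b, c, d, e, f, g, h, i, j}); total cost 8 + 2 + 4 = 14.
No covering selection has total cost below 14.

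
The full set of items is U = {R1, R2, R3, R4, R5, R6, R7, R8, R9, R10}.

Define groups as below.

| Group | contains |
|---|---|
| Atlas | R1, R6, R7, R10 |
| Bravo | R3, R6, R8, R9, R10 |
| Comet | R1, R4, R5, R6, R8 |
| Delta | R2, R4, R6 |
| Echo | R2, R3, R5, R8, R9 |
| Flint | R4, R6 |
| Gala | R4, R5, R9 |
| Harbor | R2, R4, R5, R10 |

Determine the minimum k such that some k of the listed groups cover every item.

Take {Atlas, Delta, Echo}. Their union is {R1, R2, R3, R4, R5, R6, R7, R8, R9, R10}, which is all 10 items.
Only Atlas contains R7, so Atlas is forced; the remaining 6 items need at least 2 more groups (each remaining group adds at most 5) — so at least 3 groups are needed, and 3 is optimal.

3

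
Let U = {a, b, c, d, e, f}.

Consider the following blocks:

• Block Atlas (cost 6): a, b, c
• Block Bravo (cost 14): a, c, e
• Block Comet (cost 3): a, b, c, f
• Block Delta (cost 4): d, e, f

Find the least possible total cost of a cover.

7

Comet, Delta together cover every item (Comet ∪ Delta = {a, b, c, d, e, f}); total cost 3 + 4 = 7.
No covering selection has total cost below 7.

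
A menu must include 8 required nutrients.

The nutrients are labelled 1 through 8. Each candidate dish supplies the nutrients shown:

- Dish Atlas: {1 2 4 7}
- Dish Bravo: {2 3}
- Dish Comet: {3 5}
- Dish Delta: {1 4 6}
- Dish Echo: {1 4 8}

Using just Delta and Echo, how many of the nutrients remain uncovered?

4

Union of Delta, Echo = {1, 4, 6, 8}.
Not covered: 2, 3, 5, 7 — 4 nutrients.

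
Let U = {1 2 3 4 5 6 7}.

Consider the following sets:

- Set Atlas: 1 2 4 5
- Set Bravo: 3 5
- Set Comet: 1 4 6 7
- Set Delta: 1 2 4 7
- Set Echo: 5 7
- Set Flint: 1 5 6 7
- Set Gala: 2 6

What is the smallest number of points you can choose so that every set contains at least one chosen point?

3

Take H = {1, 5, 6}. Each listed set contains at least one of these, so H is a hitting set of size 3.
No choice of 2 points meets every set, so 3 is the minimum.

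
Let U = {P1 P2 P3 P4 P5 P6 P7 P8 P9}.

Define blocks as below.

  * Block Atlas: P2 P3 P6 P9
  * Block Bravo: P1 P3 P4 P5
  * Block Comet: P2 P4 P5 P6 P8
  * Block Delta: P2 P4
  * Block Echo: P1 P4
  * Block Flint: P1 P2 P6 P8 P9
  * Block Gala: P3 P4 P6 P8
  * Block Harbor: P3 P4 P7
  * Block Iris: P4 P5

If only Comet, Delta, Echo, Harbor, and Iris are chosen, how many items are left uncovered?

1

Union of Comet, Delta, Echo, Harbor, Iris = {P1, P2, P3, P4, P5, P6, P7, P8}.
Not covered: P9 — 1 item.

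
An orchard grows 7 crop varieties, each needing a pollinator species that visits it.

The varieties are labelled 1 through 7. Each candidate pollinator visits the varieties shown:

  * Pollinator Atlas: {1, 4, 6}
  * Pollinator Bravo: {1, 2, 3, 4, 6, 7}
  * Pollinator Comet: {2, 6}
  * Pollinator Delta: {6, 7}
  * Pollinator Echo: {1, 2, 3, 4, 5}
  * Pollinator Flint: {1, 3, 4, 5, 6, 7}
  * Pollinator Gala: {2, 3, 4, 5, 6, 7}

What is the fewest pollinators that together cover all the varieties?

Take {Delta, Echo}. Their union is {1, 2, 3, 4, 5, 6, 7}, which is all 7 varieties.
No single pollinator has all 7 varieties (the largest, Bravo, has 6), so 2 is optimal.

2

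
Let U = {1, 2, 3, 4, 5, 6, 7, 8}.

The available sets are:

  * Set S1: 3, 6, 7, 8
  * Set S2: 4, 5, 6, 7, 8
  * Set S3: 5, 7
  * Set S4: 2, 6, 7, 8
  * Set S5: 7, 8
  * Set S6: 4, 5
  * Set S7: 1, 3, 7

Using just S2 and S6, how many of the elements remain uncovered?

3

Union of S2, S6 = {4, 5, 6, 7, 8}.
Not covered: 1, 2, 3 — 3 elements.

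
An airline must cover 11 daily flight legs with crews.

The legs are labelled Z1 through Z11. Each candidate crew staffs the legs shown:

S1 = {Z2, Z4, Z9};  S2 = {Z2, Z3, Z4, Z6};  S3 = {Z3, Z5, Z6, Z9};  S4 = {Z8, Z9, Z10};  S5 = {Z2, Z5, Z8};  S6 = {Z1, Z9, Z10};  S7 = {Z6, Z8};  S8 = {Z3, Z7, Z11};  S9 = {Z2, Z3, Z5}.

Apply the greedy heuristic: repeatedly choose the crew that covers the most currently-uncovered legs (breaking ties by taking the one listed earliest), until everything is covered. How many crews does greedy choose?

Greedy: pick S2 (covers 4 new) → pick S4 (covers 3 new) → pick S8 (covers 2 new) → pick S3 (covers 1 new) → pick S6 (covers 1 new). Total picks: 5.
(The true minimum cover uses only 4 crews, so greedy is not optimal here.)

5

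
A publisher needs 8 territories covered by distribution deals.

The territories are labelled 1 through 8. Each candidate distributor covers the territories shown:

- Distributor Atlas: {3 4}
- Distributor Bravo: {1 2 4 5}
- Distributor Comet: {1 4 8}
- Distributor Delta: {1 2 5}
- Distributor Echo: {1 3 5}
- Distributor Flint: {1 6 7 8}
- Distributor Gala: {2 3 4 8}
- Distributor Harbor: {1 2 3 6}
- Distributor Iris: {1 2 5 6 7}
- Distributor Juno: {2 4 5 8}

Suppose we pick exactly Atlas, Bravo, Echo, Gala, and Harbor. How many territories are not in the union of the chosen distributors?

1

Union of Atlas, Bravo, Echo, Gala, Harbor = {1, 2, 3, 4, 5, 6, 8}.
Not covered: 7 — 1 territory.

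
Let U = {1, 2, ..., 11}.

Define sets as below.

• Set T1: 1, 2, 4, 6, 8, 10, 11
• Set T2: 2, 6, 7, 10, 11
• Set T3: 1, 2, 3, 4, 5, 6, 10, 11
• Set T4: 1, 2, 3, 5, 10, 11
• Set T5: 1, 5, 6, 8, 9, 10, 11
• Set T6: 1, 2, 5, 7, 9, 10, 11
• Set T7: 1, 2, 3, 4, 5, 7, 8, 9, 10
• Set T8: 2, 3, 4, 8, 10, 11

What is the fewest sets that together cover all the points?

2

T3 and T7 together: T3 ∪ T7 = {1, 2, 3, 4, 5, 6, 7, 8, 9, 10, 11} — every point is covered.
No single set has all 11 points (the largest, T7, has 9), so 2 is optimal.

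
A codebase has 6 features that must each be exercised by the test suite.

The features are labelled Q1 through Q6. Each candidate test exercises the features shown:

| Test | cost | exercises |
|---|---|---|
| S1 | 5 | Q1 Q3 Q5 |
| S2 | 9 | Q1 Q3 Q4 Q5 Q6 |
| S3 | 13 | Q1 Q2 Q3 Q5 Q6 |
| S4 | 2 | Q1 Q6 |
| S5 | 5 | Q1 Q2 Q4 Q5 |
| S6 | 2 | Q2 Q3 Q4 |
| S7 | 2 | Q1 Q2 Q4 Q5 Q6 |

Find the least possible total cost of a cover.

4

S6, S7 together cover every feature (S6 ∪ S7 = {Q1, Q2, Q3, Q4, Q5, Q6}); total cost 2 + 2 = 4.
No covering selection has total cost below 4.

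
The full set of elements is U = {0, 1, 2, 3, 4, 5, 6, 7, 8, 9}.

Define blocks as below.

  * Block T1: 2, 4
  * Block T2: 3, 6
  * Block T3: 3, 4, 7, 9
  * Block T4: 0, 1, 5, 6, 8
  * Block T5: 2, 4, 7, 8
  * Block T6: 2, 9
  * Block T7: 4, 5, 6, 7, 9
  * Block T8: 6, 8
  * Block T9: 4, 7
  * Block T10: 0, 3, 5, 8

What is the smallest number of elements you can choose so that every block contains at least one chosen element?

Take H = {2, 4, 6, 8}. Each listed block contains at least one of these, so H is a hitting set of size 4.
No choice of 3 elements meets every block, so 4 is the minimum.

4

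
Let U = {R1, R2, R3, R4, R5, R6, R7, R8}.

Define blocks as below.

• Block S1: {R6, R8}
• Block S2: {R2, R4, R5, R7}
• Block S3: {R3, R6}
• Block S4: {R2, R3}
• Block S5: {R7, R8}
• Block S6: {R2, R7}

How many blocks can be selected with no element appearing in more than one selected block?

S1, S4 are pairwise disjoint (S1={R6,R8}; S4={R2,R3}).
Every remaining block overlaps one of these, and no 3 of the listed blocks are pairwise disjoint, so 2 is the maximum.

2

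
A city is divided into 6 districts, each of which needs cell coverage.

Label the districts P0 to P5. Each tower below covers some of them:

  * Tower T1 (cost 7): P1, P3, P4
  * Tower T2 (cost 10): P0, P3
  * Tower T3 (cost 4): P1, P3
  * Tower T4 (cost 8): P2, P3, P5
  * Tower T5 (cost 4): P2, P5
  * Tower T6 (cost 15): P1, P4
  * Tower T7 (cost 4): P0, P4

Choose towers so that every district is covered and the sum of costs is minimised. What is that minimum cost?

T3, T5, T7 together cover every district (T3 ∪ T5 ∪ T7 = {P0, P1, P2, P3, P4, P5}); total cost 4 + 4 + 4 = 12.
No covering selection has total cost below 12.

12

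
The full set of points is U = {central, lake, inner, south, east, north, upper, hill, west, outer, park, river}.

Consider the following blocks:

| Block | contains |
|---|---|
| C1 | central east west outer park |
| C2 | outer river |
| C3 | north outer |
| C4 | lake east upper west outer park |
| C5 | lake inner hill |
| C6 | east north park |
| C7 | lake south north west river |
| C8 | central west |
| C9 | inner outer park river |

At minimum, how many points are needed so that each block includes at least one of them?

H = {lake, north, west, outer} meets every block (each contains at least one member of H), and |H| = 4.
The blocks C2, C5, C6, C8 are pairwise disjoint, so any hitting set needs a separate point for each — at least 4. Hence 4 is optimal.

4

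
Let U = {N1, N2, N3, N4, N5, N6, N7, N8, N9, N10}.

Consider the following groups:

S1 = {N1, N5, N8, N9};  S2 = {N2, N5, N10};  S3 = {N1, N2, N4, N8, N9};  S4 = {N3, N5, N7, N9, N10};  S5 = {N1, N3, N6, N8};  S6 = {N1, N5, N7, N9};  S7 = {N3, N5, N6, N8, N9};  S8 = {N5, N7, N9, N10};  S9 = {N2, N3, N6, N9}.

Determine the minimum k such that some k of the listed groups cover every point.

3

S3 and S4 and S7 together: S3 ∪ S4 ∪ S7 = {N1, N2, N3, N4, N5, N6, N7, N8, N9, N10} — every point is covered.
Only S3 contains N4, so S3 is forced; the remaining 5 points need at least 2 more groups (each remaining group adds at most 4) — so at least 3 groups are needed, and 3 is optimal.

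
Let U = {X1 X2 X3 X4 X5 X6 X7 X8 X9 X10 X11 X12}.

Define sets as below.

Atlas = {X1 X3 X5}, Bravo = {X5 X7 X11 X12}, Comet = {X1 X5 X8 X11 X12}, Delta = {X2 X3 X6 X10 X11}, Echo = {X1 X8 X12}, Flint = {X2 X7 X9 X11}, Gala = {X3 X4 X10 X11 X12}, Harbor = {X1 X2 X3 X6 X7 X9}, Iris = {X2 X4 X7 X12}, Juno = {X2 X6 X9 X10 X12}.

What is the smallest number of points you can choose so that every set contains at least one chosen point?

Take H = {X1, X7, X10}. Each listed set contains at least one of these, so H is a hitting set of size 3.
No choice of 2 points meets every set, so 3 is the minimum.

3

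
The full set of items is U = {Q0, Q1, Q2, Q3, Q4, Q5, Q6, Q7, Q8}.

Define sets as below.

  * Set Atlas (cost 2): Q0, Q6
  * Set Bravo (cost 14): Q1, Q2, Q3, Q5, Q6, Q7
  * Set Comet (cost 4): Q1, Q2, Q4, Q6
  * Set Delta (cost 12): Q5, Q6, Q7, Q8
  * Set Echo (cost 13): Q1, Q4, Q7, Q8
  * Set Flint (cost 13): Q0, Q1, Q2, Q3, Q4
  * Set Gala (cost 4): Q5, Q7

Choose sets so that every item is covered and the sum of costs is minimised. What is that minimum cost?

25

Delta, Flint together cover every item (Delta ∪ Flint = {Q0, Q1, Q2, Q3, Q4, Q5, Q6, Q7, Q8}); total cost 12 + 13 = 25.
The greedy pick Atlas, Comet, Gala, Delta, Flint costs 35; no covering selection beats 25.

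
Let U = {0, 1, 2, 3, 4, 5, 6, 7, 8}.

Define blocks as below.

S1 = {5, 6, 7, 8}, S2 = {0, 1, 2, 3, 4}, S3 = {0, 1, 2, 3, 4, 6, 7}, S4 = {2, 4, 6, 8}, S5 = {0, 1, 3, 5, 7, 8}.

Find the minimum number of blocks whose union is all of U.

S3 and S5 cover everything between them: the union {0, 1, 2, 3, 4, 5, 6, 7, 8} is all of U.
No single block has all 9 items (the largest, S3, has 7), so 2 is optimal.

2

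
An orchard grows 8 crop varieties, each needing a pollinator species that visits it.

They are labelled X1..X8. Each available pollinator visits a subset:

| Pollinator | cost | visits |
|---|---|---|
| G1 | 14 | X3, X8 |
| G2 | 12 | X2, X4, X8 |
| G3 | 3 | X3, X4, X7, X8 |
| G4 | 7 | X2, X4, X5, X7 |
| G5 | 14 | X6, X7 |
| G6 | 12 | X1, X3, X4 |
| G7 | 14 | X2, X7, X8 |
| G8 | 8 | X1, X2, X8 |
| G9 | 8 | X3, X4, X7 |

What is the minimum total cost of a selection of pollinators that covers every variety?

G3, G4, G5, G8 together cover every variety (G3 ∪ G4 ∪ G5 ∪ G8 = {X1, X2, X3, X4, X5, X6, X7, X8}); total cost 3 + 7 + 14 + 8 = 32.
No covering selection has total cost below 32.

32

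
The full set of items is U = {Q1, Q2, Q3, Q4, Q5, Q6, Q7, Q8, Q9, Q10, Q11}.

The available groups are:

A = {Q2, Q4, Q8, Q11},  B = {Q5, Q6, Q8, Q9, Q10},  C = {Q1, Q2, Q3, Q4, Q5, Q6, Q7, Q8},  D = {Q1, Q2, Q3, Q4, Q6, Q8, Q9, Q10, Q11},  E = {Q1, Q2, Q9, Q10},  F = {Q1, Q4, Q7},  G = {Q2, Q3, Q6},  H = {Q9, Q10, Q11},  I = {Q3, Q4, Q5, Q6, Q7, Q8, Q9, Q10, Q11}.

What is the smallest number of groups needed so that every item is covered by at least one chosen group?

2

Take {C, I}. Their union is {Q1, Q2, Q3, Q4, Q5, Q6, Q7, Q8, Q9, Q10, Q11}, which is all 11 items.
No single group has all 11 items (the largest, D, has 9), so 2 is optimal.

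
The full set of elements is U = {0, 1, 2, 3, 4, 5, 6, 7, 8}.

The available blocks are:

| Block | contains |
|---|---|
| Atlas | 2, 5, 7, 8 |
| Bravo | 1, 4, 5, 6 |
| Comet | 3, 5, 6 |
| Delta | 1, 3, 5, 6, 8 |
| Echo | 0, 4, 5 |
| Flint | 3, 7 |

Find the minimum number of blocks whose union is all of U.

3

Atlas, Delta, and Echo cover everything between them: the union {0, 1, 2, 3, 4, 5, 6, 7, 8} is all of U.
Only Echo contains 0, so Echo is forced; the remaining 6 elements need at least 2 more blocks (each remaining block adds at most 4) — so at least 3 blocks are needed, and 3 is optimal.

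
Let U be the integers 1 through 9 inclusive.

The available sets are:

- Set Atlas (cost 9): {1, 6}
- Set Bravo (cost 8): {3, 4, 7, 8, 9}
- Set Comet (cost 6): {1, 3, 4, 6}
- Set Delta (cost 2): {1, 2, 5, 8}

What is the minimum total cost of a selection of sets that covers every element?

16

Bravo, Comet, Delta together cover every element (Bravo ∪ Comet ∪ Delta = {1, 2, 3, 4, 5, 6, 7, 8, 9}); total cost 8 + 6 + 2 = 16.
No covering selection has total cost below 16.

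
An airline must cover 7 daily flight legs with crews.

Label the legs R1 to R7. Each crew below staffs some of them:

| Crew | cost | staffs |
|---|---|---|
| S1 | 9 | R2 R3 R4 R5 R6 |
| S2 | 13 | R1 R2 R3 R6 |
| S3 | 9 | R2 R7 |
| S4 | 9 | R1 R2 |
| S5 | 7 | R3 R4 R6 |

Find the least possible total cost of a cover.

27

S1, S3, S4 together cover every leg (S1 ∪ S3 ∪ S4 = {R1, R2, R3, R4, R5, R6, R7}); total cost 9 + 9 + 9 = 27.
No covering selection has total cost below 27.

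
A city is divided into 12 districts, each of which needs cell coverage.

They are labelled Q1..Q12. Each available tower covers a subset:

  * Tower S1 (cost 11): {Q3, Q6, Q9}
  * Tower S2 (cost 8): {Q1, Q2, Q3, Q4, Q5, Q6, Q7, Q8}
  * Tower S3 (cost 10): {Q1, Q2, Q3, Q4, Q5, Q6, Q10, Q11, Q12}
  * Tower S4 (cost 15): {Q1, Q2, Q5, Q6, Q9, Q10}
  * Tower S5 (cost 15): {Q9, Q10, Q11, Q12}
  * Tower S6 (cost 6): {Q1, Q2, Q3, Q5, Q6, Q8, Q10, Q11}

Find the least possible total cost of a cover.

23

S2, S5 together cover every district (S2 ∪ S5 = {Q1, Q2, Q3, Q4, Q5, Q6, Q7, Q8, Q9, Q10, Q11, Q12}); total cost 8 + 15 = 23.
The greedy pick S6, S2, S5 costs 29; no covering selection beats 23.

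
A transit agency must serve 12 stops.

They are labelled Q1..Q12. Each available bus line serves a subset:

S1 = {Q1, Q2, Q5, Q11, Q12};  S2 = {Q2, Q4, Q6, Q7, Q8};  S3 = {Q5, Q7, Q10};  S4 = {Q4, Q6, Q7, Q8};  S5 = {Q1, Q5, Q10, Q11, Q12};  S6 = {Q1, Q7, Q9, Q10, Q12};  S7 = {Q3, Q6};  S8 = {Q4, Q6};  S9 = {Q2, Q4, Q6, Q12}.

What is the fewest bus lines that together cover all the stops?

4

Take {S1, S4, S6, S7}. Their union is {Q1, Q2, Q3, Q4, Q5, Q6, Q7, Q8, Q9, Q10, Q11, Q12}, which is all 12 stops.
No 3 of the 9 bus lines cover everything (all 84 combinations miss at least one stop), so 4 is optimal.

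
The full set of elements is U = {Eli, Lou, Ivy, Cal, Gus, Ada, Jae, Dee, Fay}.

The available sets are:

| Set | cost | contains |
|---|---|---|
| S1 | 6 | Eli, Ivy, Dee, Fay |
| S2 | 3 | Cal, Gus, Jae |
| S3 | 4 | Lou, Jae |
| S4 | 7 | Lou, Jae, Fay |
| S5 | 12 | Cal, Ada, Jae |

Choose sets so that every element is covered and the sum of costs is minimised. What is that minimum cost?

S1, S2, S3, S5 together cover every element (S1 ∪ S2 ∪ S3 ∪ S5 = {Eli, Lou, Ivy, Cal, Gus, Ada, Jae, Dee, Fay}); total cost 6 + 3 + 4 + 12 = 25.
No covering selection has total cost below 25.

25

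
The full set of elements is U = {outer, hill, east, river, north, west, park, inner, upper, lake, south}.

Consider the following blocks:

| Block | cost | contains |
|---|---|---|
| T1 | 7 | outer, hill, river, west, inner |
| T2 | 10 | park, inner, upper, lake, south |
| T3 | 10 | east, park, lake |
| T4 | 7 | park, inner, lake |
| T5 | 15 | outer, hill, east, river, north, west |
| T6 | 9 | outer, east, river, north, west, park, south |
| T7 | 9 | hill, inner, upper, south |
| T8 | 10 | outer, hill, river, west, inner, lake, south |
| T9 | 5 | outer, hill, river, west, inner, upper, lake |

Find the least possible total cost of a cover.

14

T6, T9 together cover every element (T6 ∪ T9 = {outer, hill, east, river, north, west, park, inner, upper, lake, south}); total cost 9 + 5 = 14.
No covering selection has total cost below 14.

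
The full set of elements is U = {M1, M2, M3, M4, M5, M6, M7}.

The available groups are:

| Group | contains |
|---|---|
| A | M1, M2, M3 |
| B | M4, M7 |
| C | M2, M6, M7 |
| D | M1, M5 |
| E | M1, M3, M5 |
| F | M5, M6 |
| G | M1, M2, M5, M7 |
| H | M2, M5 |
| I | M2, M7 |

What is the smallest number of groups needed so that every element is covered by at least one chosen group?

3

A and B and F together: A ∪ B ∪ F = {M1, M2, M3, M4, M5, M6, M7} — every element is covered.
Only B contains M4, so B is forced; the remaining 5 elements need at least 2 more groups (each remaining group adds at most 3) — so at least 3 groups are needed, and 3 is optimal.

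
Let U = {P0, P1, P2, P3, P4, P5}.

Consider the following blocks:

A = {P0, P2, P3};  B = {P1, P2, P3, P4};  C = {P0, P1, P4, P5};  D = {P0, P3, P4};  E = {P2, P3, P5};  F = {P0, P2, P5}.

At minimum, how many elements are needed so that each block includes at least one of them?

2

Take H = {P2, P4}. Each listed block contains at least one of these, so H is a hitting set of size 2.
No single element lies in every block, so at least 2 are needed and 2 is optimal.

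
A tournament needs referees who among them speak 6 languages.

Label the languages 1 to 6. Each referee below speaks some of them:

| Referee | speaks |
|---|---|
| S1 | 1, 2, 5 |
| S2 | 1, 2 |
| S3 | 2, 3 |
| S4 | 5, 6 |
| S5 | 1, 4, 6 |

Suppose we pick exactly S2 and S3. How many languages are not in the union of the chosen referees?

3

Union of S2, S3 = {1, 2, 3}.
Not covered: 4, 5, 6 — 3 languages.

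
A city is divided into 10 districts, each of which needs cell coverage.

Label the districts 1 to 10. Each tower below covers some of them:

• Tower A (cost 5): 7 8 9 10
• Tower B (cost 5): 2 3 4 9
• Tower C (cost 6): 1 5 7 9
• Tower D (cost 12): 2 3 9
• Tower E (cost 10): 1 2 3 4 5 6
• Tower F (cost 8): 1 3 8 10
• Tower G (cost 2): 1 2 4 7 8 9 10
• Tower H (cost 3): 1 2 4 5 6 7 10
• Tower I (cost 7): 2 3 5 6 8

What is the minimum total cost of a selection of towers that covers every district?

G, I together cover every district (G ∪ I = {1, 2, 3, 4, 5, 6, 7, 8, 9, 10}); total cost 2 + 7 = 9.
The greedy pick G, H, B costs 10; no covering selection beats 9.

9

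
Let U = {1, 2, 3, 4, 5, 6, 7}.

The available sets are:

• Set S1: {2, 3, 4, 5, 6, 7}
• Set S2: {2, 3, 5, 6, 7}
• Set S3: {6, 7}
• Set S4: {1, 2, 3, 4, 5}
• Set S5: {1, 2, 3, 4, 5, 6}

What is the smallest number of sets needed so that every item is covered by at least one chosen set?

2

Take {S1, S5}. Their union is {1, 2, 3, 4, 5, 6, 7}, which is all 7 items.
No single set has all 7 items (the largest, S1, has 6), so 2 is optimal.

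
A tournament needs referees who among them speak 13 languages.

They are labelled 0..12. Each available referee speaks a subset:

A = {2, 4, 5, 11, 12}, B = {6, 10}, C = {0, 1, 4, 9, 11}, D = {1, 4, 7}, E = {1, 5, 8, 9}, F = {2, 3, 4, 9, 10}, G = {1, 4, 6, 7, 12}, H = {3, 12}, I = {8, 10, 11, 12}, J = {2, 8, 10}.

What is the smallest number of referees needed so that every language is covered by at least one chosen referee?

4

Take {C, E, F, G}. Their union is {0, 1, 2, 3, 4, 5, 6, 7, 8, 9, 10, 11, 12}, which is all 13 languages.
Only C contains 0, so C is forced; the remaining 8 languages need at least 3 more referees (each remaining referee adds at most 3) — so at least 4 referees are needed, and 4 is optimal.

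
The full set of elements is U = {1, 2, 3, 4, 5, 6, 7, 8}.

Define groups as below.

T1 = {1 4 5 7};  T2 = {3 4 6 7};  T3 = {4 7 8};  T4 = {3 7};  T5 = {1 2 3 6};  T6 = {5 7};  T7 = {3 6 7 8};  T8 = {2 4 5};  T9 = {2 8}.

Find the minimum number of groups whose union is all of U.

T1, T3, and T5 cover everything between them: the union {1, 2, 3, 4, 5, 6, 7, 8} is all of U.
No 2 of the 9 groups cover everything (all 36 combinations miss at least one element), so 3 is optimal.

3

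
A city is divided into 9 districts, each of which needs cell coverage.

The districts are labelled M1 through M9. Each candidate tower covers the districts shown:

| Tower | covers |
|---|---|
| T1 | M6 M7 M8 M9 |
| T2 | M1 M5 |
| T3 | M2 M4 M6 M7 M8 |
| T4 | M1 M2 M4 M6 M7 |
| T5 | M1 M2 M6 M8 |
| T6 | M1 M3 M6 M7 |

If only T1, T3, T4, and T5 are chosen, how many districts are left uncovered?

2

Union of T1, T3, T4, T5 = {M1, M2, M4, M6, M7, M8, M9}.
Not covered: M3, M5 — 2 districts.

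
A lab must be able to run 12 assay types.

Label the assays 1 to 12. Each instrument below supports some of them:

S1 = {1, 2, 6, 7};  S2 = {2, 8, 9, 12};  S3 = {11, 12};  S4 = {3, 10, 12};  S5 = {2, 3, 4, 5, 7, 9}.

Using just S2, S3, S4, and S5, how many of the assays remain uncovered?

Union of S2, S3, S4, S5 = {2, 3, 4, 5, 7, 8, 9, 10, 11, 12}.
Not covered: 1, 6 — 2 assays.

2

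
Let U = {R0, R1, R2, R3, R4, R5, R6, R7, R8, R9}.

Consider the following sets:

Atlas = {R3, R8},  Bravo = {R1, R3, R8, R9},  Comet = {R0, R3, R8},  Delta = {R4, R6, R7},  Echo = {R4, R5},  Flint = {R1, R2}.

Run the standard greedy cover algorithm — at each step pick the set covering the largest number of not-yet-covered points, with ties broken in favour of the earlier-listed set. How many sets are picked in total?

Greedy: pick Bravo (covers 4 new) → pick Delta (covers 3 new) → pick Comet (covers 1 new) → pick Echo (covers 1 new) → pick Flint (covers 1 new). Total picks: 5.

5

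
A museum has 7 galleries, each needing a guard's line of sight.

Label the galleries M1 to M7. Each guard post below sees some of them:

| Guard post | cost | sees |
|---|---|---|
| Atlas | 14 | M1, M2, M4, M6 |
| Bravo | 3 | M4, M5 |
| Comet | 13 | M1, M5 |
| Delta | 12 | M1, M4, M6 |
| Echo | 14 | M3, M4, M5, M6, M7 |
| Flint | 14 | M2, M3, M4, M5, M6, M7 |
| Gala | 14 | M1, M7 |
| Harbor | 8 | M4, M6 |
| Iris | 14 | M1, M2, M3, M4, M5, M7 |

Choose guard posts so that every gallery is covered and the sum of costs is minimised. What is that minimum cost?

22

Harbor, Iris together cover every gallery (Harbor ∪ Iris = {M1, M2, M3, M4, M5, M6, M7}); total cost 8 + 14 = 22.
The greedy pick Bravo, Flint, Delta costs 29; no covering selection beats 22.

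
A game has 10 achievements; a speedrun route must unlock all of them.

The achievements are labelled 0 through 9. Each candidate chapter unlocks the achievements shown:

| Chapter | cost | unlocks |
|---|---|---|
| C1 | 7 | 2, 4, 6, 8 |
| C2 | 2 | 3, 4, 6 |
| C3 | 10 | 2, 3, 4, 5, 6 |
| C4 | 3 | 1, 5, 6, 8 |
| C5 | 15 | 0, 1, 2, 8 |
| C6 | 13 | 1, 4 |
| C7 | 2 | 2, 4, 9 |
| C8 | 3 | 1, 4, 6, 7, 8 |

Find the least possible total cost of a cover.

25

C2, C4, C5, C7, C8 together cover every achievement (C2 ∪ C4 ∪ C5 ∪ C7 ∪ C8 = {0, 1, 2, 3, 4, 5, 6, 7, 8, 9}); total cost 2 + 3 + 15 + 2 + 3 = 25.
No covering selection has total cost below 25.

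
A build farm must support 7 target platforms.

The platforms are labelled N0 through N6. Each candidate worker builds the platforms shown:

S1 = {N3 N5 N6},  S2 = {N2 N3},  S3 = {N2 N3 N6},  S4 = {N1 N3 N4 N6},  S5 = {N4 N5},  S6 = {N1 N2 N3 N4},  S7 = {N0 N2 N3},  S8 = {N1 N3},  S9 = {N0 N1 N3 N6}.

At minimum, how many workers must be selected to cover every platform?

Take {S3, S5, S9}. Their union is {N0, N1, N2, N3, N4, N5, N6}, which is all 7 platforms.
No 2 of the 9 workers cover everything (all 36 combinations miss at least one platform), so 3 is optimal.

3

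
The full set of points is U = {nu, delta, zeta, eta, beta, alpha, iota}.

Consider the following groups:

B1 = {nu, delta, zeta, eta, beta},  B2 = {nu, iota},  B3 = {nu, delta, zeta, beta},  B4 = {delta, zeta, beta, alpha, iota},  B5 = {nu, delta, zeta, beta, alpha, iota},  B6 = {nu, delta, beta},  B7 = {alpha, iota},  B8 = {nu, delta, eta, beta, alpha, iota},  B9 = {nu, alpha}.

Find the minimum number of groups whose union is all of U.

2

B4 and B8 together: B4 ∪ B8 = {nu, delta, zeta, eta, beta, alpha, iota} — every point is covered.
No single group has all 7 points (the largest, B5, has 6), so 2 is optimal.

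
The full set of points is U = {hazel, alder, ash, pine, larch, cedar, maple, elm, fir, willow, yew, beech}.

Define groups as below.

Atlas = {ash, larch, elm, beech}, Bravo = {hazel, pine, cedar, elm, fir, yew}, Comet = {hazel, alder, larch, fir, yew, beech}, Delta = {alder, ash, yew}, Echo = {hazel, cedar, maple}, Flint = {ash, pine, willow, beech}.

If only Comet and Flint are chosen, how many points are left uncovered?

3

Union of Comet, Flint = {hazel, alder, ash, pine, larch, fir, willow, yew, beech}.
Not covered: cedar, maple, elm — 3 points.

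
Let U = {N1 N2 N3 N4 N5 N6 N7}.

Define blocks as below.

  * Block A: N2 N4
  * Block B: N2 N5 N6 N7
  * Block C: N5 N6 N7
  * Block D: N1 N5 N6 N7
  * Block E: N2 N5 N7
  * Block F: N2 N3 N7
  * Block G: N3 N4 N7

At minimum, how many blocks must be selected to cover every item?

3

Take {D, E, G}. Their union is {N1, N2, N3, N4, N5, N6, N7}, which is all 7 items.
Only D contains N1, so D is forced; the remaining 3 items need at least 2 more blocks (each remaining block adds at most 2) — so at least 3 blocks are needed, and 3 is optimal.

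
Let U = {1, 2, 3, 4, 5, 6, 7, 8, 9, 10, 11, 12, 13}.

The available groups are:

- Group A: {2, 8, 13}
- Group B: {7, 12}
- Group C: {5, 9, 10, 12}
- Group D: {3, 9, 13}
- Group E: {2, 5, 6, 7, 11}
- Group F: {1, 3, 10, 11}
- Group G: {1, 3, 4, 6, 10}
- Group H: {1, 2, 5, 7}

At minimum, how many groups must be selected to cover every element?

A and C and E and G together: A ∪ C ∪ E ∪ G = {1, 2, 3, 4, 5, 6, 7, 8, 9, 10, 11, 12, 13} — every element is covered.
No 3 of the 8 groups cover everything (all 56 combinations miss at least one element), so 4 is optimal.

4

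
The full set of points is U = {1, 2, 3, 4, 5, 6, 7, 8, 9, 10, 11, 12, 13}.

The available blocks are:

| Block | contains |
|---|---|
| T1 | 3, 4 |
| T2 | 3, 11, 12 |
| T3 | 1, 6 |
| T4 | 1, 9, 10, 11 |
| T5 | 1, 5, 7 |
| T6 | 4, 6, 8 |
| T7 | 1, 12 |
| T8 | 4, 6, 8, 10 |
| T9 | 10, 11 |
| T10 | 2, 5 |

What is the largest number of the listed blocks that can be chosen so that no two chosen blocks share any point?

T1, T3, T9, T10 are pairwise disjoint (T1={3,4}; T3={1,6}; T9={10,11}; T10={2,5}).
Every remaining block overlaps one of these, and no 5 of the listed blocks are pairwise disjoint, so 4 is the maximum.

4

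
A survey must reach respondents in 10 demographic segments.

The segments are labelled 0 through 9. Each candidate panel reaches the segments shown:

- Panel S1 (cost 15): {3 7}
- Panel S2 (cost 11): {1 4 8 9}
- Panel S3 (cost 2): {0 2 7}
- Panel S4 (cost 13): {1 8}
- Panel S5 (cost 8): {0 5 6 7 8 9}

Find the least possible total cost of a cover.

S1, S2, S3, S5 together cover every segment (S1 ∪ S2 ∪ S3 ∪ S5 = {0, 1, 2, 3, 4, 5, 6, 7, 8, 9}); total cost 15 + 11 + 2 + 8 = 36.
No covering selection has total cost below 36.

36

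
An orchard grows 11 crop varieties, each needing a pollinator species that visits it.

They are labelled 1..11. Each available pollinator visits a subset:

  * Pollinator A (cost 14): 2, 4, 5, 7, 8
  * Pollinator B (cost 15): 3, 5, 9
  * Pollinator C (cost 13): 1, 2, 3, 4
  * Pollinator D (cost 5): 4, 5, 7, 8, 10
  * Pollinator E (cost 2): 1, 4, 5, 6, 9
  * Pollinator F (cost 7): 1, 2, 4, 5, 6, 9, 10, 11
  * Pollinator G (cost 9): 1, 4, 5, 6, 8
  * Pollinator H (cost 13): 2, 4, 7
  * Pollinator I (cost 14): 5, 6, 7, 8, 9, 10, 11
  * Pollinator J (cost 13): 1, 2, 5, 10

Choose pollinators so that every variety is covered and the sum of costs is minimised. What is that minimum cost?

C, D, F together cover every variety (C ∪ D ∪ F = {1, 2, 3, 4, 5, 6, 7, 8, 9, 10, 11}); total cost 13 + 5 + 7 = 25.
The greedy pick E, D, F, C costs 27; no covering selection beats 25.

25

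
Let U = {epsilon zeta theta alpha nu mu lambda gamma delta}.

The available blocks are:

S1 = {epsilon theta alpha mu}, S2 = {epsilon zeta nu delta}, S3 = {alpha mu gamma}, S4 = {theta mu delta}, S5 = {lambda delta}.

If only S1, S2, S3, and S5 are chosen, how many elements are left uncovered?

Union of S1, S2, S3, S5 = {epsilon, zeta, theta, alpha, nu, mu, lambda, gamma, delta} — that's every element, so 0 are uncovered.

0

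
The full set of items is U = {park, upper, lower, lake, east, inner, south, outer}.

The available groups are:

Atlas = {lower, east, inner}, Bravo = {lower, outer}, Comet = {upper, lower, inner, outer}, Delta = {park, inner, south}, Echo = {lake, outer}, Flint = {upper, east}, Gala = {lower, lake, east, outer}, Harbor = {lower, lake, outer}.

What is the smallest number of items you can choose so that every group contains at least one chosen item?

Take H = {east, inner, outer}. Each listed group contains at least one of these, so H is a hitting set of size 3.
The groups Delta, Flint, Harbor are pairwise disjoint, so any hitting set needs a separate item for each — at least 3. Hence 3 is optimal.

3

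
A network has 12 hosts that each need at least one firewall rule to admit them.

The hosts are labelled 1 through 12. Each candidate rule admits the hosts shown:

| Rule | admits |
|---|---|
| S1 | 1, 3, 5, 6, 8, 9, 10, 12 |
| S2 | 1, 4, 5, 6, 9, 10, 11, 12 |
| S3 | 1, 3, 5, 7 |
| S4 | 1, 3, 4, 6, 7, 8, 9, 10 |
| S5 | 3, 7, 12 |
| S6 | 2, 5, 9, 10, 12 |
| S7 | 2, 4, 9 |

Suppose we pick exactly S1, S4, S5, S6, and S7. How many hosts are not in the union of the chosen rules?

1

Union of S1, S4, S5, S6, S7 = {1, 2, 3, 4, 5, 6, 7, 8, 9, 10, 12}.
Not covered: 11 — 1 host.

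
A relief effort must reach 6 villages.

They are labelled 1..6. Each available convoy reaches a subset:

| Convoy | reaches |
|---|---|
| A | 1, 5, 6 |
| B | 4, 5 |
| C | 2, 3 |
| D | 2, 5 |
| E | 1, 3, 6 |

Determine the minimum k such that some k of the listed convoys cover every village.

3

B and D and E together: B ∪ D ∪ E = {1, 2, 3, 4, 5, 6} — every village is covered.
Only B contains 4, so B is forced; the remaining 4 villages need at least 2 more convoys (each remaining convoy adds at most 3) — so at least 3 convoys are needed, and 3 is optimal.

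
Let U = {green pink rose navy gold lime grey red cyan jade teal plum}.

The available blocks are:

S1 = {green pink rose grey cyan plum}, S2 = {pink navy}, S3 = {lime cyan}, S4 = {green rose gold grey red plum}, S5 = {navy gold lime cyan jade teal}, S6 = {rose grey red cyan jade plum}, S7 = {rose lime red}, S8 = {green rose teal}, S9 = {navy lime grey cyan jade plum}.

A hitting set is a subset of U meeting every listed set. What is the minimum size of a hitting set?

3

The 3 elements {rose, navy, lime} hit every block.
The blocks S2, S3, S8 are pairwise disjoint, so any hitting set needs a separate element for each — at least 3. Hence 3 is optimal.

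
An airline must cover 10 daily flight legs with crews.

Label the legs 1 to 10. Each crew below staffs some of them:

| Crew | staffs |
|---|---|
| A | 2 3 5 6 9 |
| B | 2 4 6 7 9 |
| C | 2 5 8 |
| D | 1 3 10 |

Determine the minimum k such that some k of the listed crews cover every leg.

Take {B, C, D}. Their union is {1, 2, 3, 4, 5, 6, 7, 8, 9, 10}, which is all 10 legs.
Only D contains 1, so D is forced; the remaining 7 legs need at least 2 more crews (each remaining crew adds at most 5) — so at least 3 crews are needed, and 3 is optimal.

3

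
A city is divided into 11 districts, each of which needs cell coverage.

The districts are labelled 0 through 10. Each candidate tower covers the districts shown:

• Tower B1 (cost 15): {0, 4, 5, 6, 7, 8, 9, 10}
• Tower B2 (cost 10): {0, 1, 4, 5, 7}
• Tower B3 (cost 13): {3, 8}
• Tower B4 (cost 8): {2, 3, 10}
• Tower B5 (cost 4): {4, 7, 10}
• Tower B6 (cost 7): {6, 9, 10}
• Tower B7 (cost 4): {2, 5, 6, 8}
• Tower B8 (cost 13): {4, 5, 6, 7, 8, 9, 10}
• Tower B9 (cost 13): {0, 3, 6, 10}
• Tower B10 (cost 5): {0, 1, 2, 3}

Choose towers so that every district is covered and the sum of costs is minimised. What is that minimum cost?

B8, B10 together cover every district (B8 ∪ B10 = {0, 1, 2, 3, 4, 5, 6, 7, 8, 9, 10}); total cost 13 + 5 = 18.
The greedy pick B7, B5, B10, B6 costs 20; no covering selection beats 18.

18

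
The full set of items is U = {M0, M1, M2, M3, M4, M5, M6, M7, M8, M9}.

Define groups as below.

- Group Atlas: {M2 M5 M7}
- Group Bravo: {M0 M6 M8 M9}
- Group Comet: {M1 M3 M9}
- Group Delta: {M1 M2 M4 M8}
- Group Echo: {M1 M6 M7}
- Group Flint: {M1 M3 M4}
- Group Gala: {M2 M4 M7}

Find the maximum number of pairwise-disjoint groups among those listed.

Atlas, Bravo, Flint are pairwise disjoint (Atlas={M2,M5,M7}; Bravo={M0,M6,M8,M9}; Flint={M1,M3,M4}).
Every remaining group overlaps one of these, and no 4 of the listed groups are pairwise disjoint, so 3 is the maximum.

3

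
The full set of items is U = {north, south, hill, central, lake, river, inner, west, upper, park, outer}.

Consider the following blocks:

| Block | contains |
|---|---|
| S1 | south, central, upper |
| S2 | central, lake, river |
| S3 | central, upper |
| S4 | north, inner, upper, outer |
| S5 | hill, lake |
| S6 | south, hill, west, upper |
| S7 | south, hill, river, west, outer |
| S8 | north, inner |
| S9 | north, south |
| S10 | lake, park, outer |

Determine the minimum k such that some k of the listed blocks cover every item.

Take {S3, S4, S7, S10}. Their union is {north, south, hill, central, lake, river, inner, west, upper, park, outer}, which is all 11 items.
No 3 of the 10 blocks cover everything (all 120 combinations miss at least one item), so 4 is optimal.

4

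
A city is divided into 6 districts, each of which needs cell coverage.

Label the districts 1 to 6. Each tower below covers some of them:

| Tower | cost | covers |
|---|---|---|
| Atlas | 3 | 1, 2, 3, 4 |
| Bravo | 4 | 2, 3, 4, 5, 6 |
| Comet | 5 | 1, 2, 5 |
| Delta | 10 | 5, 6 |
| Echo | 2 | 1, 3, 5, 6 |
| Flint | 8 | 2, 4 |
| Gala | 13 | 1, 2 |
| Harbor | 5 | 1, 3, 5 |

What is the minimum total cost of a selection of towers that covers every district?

Atlas, Echo together cover every district (Atlas ∪ Echo = {1, 2, 3, 4, 5, 6}); total cost 3 + 2 = 5.
No covering selection has total cost below 5.

5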